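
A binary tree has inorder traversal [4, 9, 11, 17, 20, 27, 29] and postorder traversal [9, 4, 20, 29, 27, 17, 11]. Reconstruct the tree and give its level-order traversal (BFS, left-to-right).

Inorder:   [4, 9, 11, 17, 20, 27, 29]
Postorder: [9, 4, 20, 29, 27, 17, 11]
Algorithm: postorder visits root last, so walk postorder right-to-left;
each value is the root of the current inorder slice — split it at that
value, recurse on the right subtree first, then the left.
Recursive splits:
  root=11; inorder splits into left=[4, 9], right=[17, 20, 27, 29]
  root=17; inorder splits into left=[], right=[20, 27, 29]
  root=27; inorder splits into left=[20], right=[29]
  root=29; inorder splits into left=[], right=[]
  root=20; inorder splits into left=[], right=[]
  root=4; inorder splits into left=[], right=[9]
  root=9; inorder splits into left=[], right=[]
Reconstructed level-order: [11, 4, 17, 9, 27, 20, 29]


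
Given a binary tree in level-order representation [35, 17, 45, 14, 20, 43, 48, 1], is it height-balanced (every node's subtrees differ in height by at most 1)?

Tree (level-order array): [35, 17, 45, 14, 20, 43, 48, 1]
Definition: a tree is height-balanced if, at every node, |h(left) - h(right)| <= 1 (empty subtree has height -1).
Bottom-up per-node check:
  node 1: h_left=-1, h_right=-1, diff=0 [OK], height=0
  node 14: h_left=0, h_right=-1, diff=1 [OK], height=1
  node 20: h_left=-1, h_right=-1, diff=0 [OK], height=0
  node 17: h_left=1, h_right=0, diff=1 [OK], height=2
  node 43: h_left=-1, h_right=-1, diff=0 [OK], height=0
  node 48: h_left=-1, h_right=-1, diff=0 [OK], height=0
  node 45: h_left=0, h_right=0, diff=0 [OK], height=1
  node 35: h_left=2, h_right=1, diff=1 [OK], height=3
All nodes satisfy the balance condition.
Result: Balanced


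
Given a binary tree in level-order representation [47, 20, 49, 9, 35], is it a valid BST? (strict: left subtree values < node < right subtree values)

Level-order array: [47, 20, 49, 9, 35]
Validate using subtree bounds (lo, hi): at each node, require lo < value < hi,
then recurse left with hi=value and right with lo=value.
Preorder trace (stopping at first violation):
  at node 47 with bounds (-inf, +inf): OK
  at node 20 with bounds (-inf, 47): OK
  at node 9 with bounds (-inf, 20): OK
  at node 35 with bounds (20, 47): OK
  at node 49 with bounds (47, +inf): OK
No violation found at any node.
Result: Valid BST


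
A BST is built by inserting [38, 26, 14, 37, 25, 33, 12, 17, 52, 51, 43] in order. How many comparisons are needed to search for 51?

Search path for 51: 38 -> 52 -> 51
Found: True
Comparisons: 3


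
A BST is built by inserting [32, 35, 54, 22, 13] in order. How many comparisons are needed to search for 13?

Search path for 13: 32 -> 22 -> 13
Found: True
Comparisons: 3


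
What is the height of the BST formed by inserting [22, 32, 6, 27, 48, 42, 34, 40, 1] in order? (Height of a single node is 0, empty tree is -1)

Insertion order: [22, 32, 6, 27, 48, 42, 34, 40, 1]
Tree (level-order array): [22, 6, 32, 1, None, 27, 48, None, None, None, None, 42, None, 34, None, None, 40]
Compute height bottom-up (empty subtree = -1):
  height(1) = 1 + max(-1, -1) = 0
  height(6) = 1 + max(0, -1) = 1
  height(27) = 1 + max(-1, -1) = 0
  height(40) = 1 + max(-1, -1) = 0
  height(34) = 1 + max(-1, 0) = 1
  height(42) = 1 + max(1, -1) = 2
  height(48) = 1 + max(2, -1) = 3
  height(32) = 1 + max(0, 3) = 4
  height(22) = 1 + max(1, 4) = 5
Height = 5


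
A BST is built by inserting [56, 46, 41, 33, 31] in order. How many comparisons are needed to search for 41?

Search path for 41: 56 -> 46 -> 41
Found: True
Comparisons: 3


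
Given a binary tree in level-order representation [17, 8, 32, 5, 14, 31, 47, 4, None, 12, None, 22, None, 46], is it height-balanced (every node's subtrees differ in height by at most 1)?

Tree (level-order array): [17, 8, 32, 5, 14, 31, 47, 4, None, 12, None, 22, None, 46]
Definition: a tree is height-balanced if, at every node, |h(left) - h(right)| <= 1 (empty subtree has height -1).
Bottom-up per-node check:
  node 4: h_left=-1, h_right=-1, diff=0 [OK], height=0
  node 5: h_left=0, h_right=-1, diff=1 [OK], height=1
  node 12: h_left=-1, h_right=-1, diff=0 [OK], height=0
  node 14: h_left=0, h_right=-1, diff=1 [OK], height=1
  node 8: h_left=1, h_right=1, diff=0 [OK], height=2
  node 22: h_left=-1, h_right=-1, diff=0 [OK], height=0
  node 31: h_left=0, h_right=-1, diff=1 [OK], height=1
  node 46: h_left=-1, h_right=-1, diff=0 [OK], height=0
  node 47: h_left=0, h_right=-1, diff=1 [OK], height=1
  node 32: h_left=1, h_right=1, diff=0 [OK], height=2
  node 17: h_left=2, h_right=2, diff=0 [OK], height=3
All nodes satisfy the balance condition.
Result: Balanced


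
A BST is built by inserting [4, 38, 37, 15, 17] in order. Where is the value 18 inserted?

Starting tree (level order): [4, None, 38, 37, None, 15, None, None, 17]
Insertion path: 4 -> 38 -> 37 -> 15 -> 17
Result: insert 18 as right child of 17
Final tree (level order): [4, None, 38, 37, None, 15, None, None, 17, None, 18]


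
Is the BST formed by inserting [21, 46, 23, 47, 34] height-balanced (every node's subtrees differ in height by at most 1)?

Tree (level-order array): [21, None, 46, 23, 47, None, 34]
Definition: a tree is height-balanced if, at every node, |h(left) - h(right)| <= 1 (empty subtree has height -1).
Bottom-up per-node check:
  node 34: h_left=-1, h_right=-1, diff=0 [OK], height=0
  node 23: h_left=-1, h_right=0, diff=1 [OK], height=1
  node 47: h_left=-1, h_right=-1, diff=0 [OK], height=0
  node 46: h_left=1, h_right=0, diff=1 [OK], height=2
  node 21: h_left=-1, h_right=2, diff=3 [FAIL (|-1-2|=3 > 1)], height=3
Node 21 violates the condition: |-1 - 2| = 3 > 1.
Result: Not balanced


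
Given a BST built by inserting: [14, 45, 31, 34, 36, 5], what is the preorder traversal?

Tree insertion order: [14, 45, 31, 34, 36, 5]
Tree (level-order array): [14, 5, 45, None, None, 31, None, None, 34, None, 36]
Preorder traversal: [14, 5, 45, 31, 34, 36]


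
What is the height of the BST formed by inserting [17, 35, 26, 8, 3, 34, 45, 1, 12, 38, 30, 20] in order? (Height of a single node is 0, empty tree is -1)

Insertion order: [17, 35, 26, 8, 3, 34, 45, 1, 12, 38, 30, 20]
Tree (level-order array): [17, 8, 35, 3, 12, 26, 45, 1, None, None, None, 20, 34, 38, None, None, None, None, None, 30]
Compute height bottom-up (empty subtree = -1):
  height(1) = 1 + max(-1, -1) = 0
  height(3) = 1 + max(0, -1) = 1
  height(12) = 1 + max(-1, -1) = 0
  height(8) = 1 + max(1, 0) = 2
  height(20) = 1 + max(-1, -1) = 0
  height(30) = 1 + max(-1, -1) = 0
  height(34) = 1 + max(0, -1) = 1
  height(26) = 1 + max(0, 1) = 2
  height(38) = 1 + max(-1, -1) = 0
  height(45) = 1 + max(0, -1) = 1
  height(35) = 1 + max(2, 1) = 3
  height(17) = 1 + max(2, 3) = 4
Height = 4


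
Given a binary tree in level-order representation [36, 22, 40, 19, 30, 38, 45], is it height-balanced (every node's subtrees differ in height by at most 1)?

Tree (level-order array): [36, 22, 40, 19, 30, 38, 45]
Definition: a tree is height-balanced if, at every node, |h(left) - h(right)| <= 1 (empty subtree has height -1).
Bottom-up per-node check:
  node 19: h_left=-1, h_right=-1, diff=0 [OK], height=0
  node 30: h_left=-1, h_right=-1, diff=0 [OK], height=0
  node 22: h_left=0, h_right=0, diff=0 [OK], height=1
  node 38: h_left=-1, h_right=-1, diff=0 [OK], height=0
  node 45: h_left=-1, h_right=-1, diff=0 [OK], height=0
  node 40: h_left=0, h_right=0, diff=0 [OK], height=1
  node 36: h_left=1, h_right=1, diff=0 [OK], height=2
All nodes satisfy the balance condition.
Result: Balanced


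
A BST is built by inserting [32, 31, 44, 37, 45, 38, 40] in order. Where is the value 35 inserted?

Starting tree (level order): [32, 31, 44, None, None, 37, 45, None, 38, None, None, None, 40]
Insertion path: 32 -> 44 -> 37
Result: insert 35 as left child of 37
Final tree (level order): [32, 31, 44, None, None, 37, 45, 35, 38, None, None, None, None, None, 40]


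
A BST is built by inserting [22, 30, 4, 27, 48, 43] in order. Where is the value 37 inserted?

Starting tree (level order): [22, 4, 30, None, None, 27, 48, None, None, 43]
Insertion path: 22 -> 30 -> 48 -> 43
Result: insert 37 as left child of 43
Final tree (level order): [22, 4, 30, None, None, 27, 48, None, None, 43, None, 37]


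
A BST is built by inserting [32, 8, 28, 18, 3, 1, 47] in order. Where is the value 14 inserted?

Starting tree (level order): [32, 8, 47, 3, 28, None, None, 1, None, 18]
Insertion path: 32 -> 8 -> 28 -> 18
Result: insert 14 as left child of 18
Final tree (level order): [32, 8, 47, 3, 28, None, None, 1, None, 18, None, None, None, 14]


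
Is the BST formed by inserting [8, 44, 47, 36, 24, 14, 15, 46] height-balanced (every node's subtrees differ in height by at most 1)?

Tree (level-order array): [8, None, 44, 36, 47, 24, None, 46, None, 14, None, None, None, None, 15]
Definition: a tree is height-balanced if, at every node, |h(left) - h(right)| <= 1 (empty subtree has height -1).
Bottom-up per-node check:
  node 15: h_left=-1, h_right=-1, diff=0 [OK], height=0
  node 14: h_left=-1, h_right=0, diff=1 [OK], height=1
  node 24: h_left=1, h_right=-1, diff=2 [FAIL (|1--1|=2 > 1)], height=2
  node 36: h_left=2, h_right=-1, diff=3 [FAIL (|2--1|=3 > 1)], height=3
  node 46: h_left=-1, h_right=-1, diff=0 [OK], height=0
  node 47: h_left=0, h_right=-1, diff=1 [OK], height=1
  node 44: h_left=3, h_right=1, diff=2 [FAIL (|3-1|=2 > 1)], height=4
  node 8: h_left=-1, h_right=4, diff=5 [FAIL (|-1-4|=5 > 1)], height=5
Node 24 violates the condition: |1 - -1| = 2 > 1.
Result: Not balanced


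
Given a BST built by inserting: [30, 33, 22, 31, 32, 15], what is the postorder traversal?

Tree insertion order: [30, 33, 22, 31, 32, 15]
Tree (level-order array): [30, 22, 33, 15, None, 31, None, None, None, None, 32]
Postorder traversal: [15, 22, 32, 31, 33, 30]


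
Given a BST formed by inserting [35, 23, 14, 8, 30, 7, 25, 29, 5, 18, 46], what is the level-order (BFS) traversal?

Tree insertion order: [35, 23, 14, 8, 30, 7, 25, 29, 5, 18, 46]
Tree (level-order array): [35, 23, 46, 14, 30, None, None, 8, 18, 25, None, 7, None, None, None, None, 29, 5]
BFS from the root, enqueuing left then right child of each popped node:
  queue [35] -> pop 35, enqueue [23, 46], visited so far: [35]
  queue [23, 46] -> pop 23, enqueue [14, 30], visited so far: [35, 23]
  queue [46, 14, 30] -> pop 46, enqueue [none], visited so far: [35, 23, 46]
  queue [14, 30] -> pop 14, enqueue [8, 18], visited so far: [35, 23, 46, 14]
  queue [30, 8, 18] -> pop 30, enqueue [25], visited so far: [35, 23, 46, 14, 30]
  queue [8, 18, 25] -> pop 8, enqueue [7], visited so far: [35, 23, 46, 14, 30, 8]
  queue [18, 25, 7] -> pop 18, enqueue [none], visited so far: [35, 23, 46, 14, 30, 8, 18]
  queue [25, 7] -> pop 25, enqueue [29], visited so far: [35, 23, 46, 14, 30, 8, 18, 25]
  queue [7, 29] -> pop 7, enqueue [5], visited so far: [35, 23, 46, 14, 30, 8, 18, 25, 7]
  queue [29, 5] -> pop 29, enqueue [none], visited so far: [35, 23, 46, 14, 30, 8, 18, 25, 7, 29]
  queue [5] -> pop 5, enqueue [none], visited so far: [35, 23, 46, 14, 30, 8, 18, 25, 7, 29, 5]
Result: [35, 23, 46, 14, 30, 8, 18, 25, 7, 29, 5]


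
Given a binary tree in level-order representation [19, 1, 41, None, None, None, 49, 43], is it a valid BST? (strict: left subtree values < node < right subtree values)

Level-order array: [19, 1, 41, None, None, None, 49, 43]
Validate using subtree bounds (lo, hi): at each node, require lo < value < hi,
then recurse left with hi=value and right with lo=value.
Preorder trace (stopping at first violation):
  at node 19 with bounds (-inf, +inf): OK
  at node 1 with bounds (-inf, 19): OK
  at node 41 with bounds (19, +inf): OK
  at node 49 with bounds (41, +inf): OK
  at node 43 with bounds (41, 49): OK
No violation found at any node.
Result: Valid BST


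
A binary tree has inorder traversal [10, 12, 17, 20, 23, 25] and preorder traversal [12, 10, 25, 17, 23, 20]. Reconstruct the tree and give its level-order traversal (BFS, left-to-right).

Inorder:  [10, 12, 17, 20, 23, 25]
Preorder: [12, 10, 25, 17, 23, 20]
Algorithm: preorder visits root first, so consume preorder in order;
for each root, split the current inorder slice at that value into
left-subtree inorder and right-subtree inorder, then recurse.
Recursive splits:
  root=12; inorder splits into left=[10], right=[17, 20, 23, 25]
  root=10; inorder splits into left=[], right=[]
  root=25; inorder splits into left=[17, 20, 23], right=[]
  root=17; inorder splits into left=[], right=[20, 23]
  root=23; inorder splits into left=[20], right=[]
  root=20; inorder splits into left=[], right=[]
Reconstructed level-order: [12, 10, 25, 17, 23, 20]


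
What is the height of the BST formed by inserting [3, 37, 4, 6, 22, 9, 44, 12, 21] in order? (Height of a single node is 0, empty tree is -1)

Insertion order: [3, 37, 4, 6, 22, 9, 44, 12, 21]
Tree (level-order array): [3, None, 37, 4, 44, None, 6, None, None, None, 22, 9, None, None, 12, None, 21]
Compute height bottom-up (empty subtree = -1):
  height(21) = 1 + max(-1, -1) = 0
  height(12) = 1 + max(-1, 0) = 1
  height(9) = 1 + max(-1, 1) = 2
  height(22) = 1 + max(2, -1) = 3
  height(6) = 1 + max(-1, 3) = 4
  height(4) = 1 + max(-1, 4) = 5
  height(44) = 1 + max(-1, -1) = 0
  height(37) = 1 + max(5, 0) = 6
  height(3) = 1 + max(-1, 6) = 7
Height = 7


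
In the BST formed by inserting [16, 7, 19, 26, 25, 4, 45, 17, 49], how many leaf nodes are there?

Tree built from: [16, 7, 19, 26, 25, 4, 45, 17, 49]
Tree (level-order array): [16, 7, 19, 4, None, 17, 26, None, None, None, None, 25, 45, None, None, None, 49]
Rule: A leaf has 0 children.
Per-node child counts:
  node 16: 2 child(ren)
  node 7: 1 child(ren)
  node 4: 0 child(ren)
  node 19: 2 child(ren)
  node 17: 0 child(ren)
  node 26: 2 child(ren)
  node 25: 0 child(ren)
  node 45: 1 child(ren)
  node 49: 0 child(ren)
Matching nodes: [4, 17, 25, 49]
Count of leaf nodes: 4


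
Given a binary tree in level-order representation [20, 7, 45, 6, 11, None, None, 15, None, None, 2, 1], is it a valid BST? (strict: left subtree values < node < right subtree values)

Level-order array: [20, 7, 45, 6, 11, None, None, 15, None, None, 2, 1]
Validate using subtree bounds (lo, hi): at each node, require lo < value < hi,
then recurse left with hi=value and right with lo=value.
Preorder trace (stopping at first violation):
  at node 20 with bounds (-inf, +inf): OK
  at node 7 with bounds (-inf, 20): OK
  at node 6 with bounds (-inf, 7): OK
  at node 15 with bounds (-inf, 6): VIOLATION
Node 15 violates its bound: not (-inf < 15 < 6).
Result: Not a valid BST


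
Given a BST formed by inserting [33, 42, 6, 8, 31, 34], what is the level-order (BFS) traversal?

Tree insertion order: [33, 42, 6, 8, 31, 34]
Tree (level-order array): [33, 6, 42, None, 8, 34, None, None, 31]
BFS from the root, enqueuing left then right child of each popped node:
  queue [33] -> pop 33, enqueue [6, 42], visited so far: [33]
  queue [6, 42] -> pop 6, enqueue [8], visited so far: [33, 6]
  queue [42, 8] -> pop 42, enqueue [34], visited so far: [33, 6, 42]
  queue [8, 34] -> pop 8, enqueue [31], visited so far: [33, 6, 42, 8]
  queue [34, 31] -> pop 34, enqueue [none], visited so far: [33, 6, 42, 8, 34]
  queue [31] -> pop 31, enqueue [none], visited so far: [33, 6, 42, 8, 34, 31]
Result: [33, 6, 42, 8, 34, 31]


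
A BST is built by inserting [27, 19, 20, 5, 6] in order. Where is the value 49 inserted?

Starting tree (level order): [27, 19, None, 5, 20, None, 6]
Insertion path: 27
Result: insert 49 as right child of 27
Final tree (level order): [27, 19, 49, 5, 20, None, None, None, 6]


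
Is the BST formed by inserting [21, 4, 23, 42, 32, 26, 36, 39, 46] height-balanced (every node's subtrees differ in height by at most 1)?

Tree (level-order array): [21, 4, 23, None, None, None, 42, 32, 46, 26, 36, None, None, None, None, None, 39]
Definition: a tree is height-balanced if, at every node, |h(left) - h(right)| <= 1 (empty subtree has height -1).
Bottom-up per-node check:
  node 4: h_left=-1, h_right=-1, diff=0 [OK], height=0
  node 26: h_left=-1, h_right=-1, diff=0 [OK], height=0
  node 39: h_left=-1, h_right=-1, diff=0 [OK], height=0
  node 36: h_left=-1, h_right=0, diff=1 [OK], height=1
  node 32: h_left=0, h_right=1, diff=1 [OK], height=2
  node 46: h_left=-1, h_right=-1, diff=0 [OK], height=0
  node 42: h_left=2, h_right=0, diff=2 [FAIL (|2-0|=2 > 1)], height=3
  node 23: h_left=-1, h_right=3, diff=4 [FAIL (|-1-3|=4 > 1)], height=4
  node 21: h_left=0, h_right=4, diff=4 [FAIL (|0-4|=4 > 1)], height=5
Node 42 violates the condition: |2 - 0| = 2 > 1.
Result: Not balanced


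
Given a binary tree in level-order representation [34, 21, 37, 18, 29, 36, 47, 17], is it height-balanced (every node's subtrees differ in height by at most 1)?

Tree (level-order array): [34, 21, 37, 18, 29, 36, 47, 17]
Definition: a tree is height-balanced if, at every node, |h(left) - h(right)| <= 1 (empty subtree has height -1).
Bottom-up per-node check:
  node 17: h_left=-1, h_right=-1, diff=0 [OK], height=0
  node 18: h_left=0, h_right=-1, diff=1 [OK], height=1
  node 29: h_left=-1, h_right=-1, diff=0 [OK], height=0
  node 21: h_left=1, h_right=0, diff=1 [OK], height=2
  node 36: h_left=-1, h_right=-1, diff=0 [OK], height=0
  node 47: h_left=-1, h_right=-1, diff=0 [OK], height=0
  node 37: h_left=0, h_right=0, diff=0 [OK], height=1
  node 34: h_left=2, h_right=1, diff=1 [OK], height=3
All nodes satisfy the balance condition.
Result: Balanced


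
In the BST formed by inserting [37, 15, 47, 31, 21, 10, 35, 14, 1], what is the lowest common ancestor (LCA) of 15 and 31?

Tree insertion order: [37, 15, 47, 31, 21, 10, 35, 14, 1]
Tree (level-order array): [37, 15, 47, 10, 31, None, None, 1, 14, 21, 35]
In a BST, the LCA of p=15, q=31 is the first node v on the
root-to-leaf path with p <= v <= q (go left if both < v, right if both > v).
Walk from root:
  at 37: both 15 and 31 < 37, go left
  at 15: 15 <= 15 <= 31, this is the LCA
LCA = 15


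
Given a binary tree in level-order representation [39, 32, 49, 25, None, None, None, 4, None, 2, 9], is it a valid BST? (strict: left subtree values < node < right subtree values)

Level-order array: [39, 32, 49, 25, None, None, None, 4, None, 2, 9]
Validate using subtree bounds (lo, hi): at each node, require lo < value < hi,
then recurse left with hi=value and right with lo=value.
Preorder trace (stopping at first violation):
  at node 39 with bounds (-inf, +inf): OK
  at node 32 with bounds (-inf, 39): OK
  at node 25 with bounds (-inf, 32): OK
  at node 4 with bounds (-inf, 25): OK
  at node 2 with bounds (-inf, 4): OK
  at node 9 with bounds (4, 25): OK
  at node 49 with bounds (39, +inf): OK
No violation found at any node.
Result: Valid BST


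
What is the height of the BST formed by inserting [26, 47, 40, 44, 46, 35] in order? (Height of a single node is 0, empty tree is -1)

Insertion order: [26, 47, 40, 44, 46, 35]
Tree (level-order array): [26, None, 47, 40, None, 35, 44, None, None, None, 46]
Compute height bottom-up (empty subtree = -1):
  height(35) = 1 + max(-1, -1) = 0
  height(46) = 1 + max(-1, -1) = 0
  height(44) = 1 + max(-1, 0) = 1
  height(40) = 1 + max(0, 1) = 2
  height(47) = 1 + max(2, -1) = 3
  height(26) = 1 + max(-1, 3) = 4
Height = 4


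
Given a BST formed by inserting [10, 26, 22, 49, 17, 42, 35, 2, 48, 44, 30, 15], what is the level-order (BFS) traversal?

Tree insertion order: [10, 26, 22, 49, 17, 42, 35, 2, 48, 44, 30, 15]
Tree (level-order array): [10, 2, 26, None, None, 22, 49, 17, None, 42, None, 15, None, 35, 48, None, None, 30, None, 44]
BFS from the root, enqueuing left then right child of each popped node:
  queue [10] -> pop 10, enqueue [2, 26], visited so far: [10]
  queue [2, 26] -> pop 2, enqueue [none], visited so far: [10, 2]
  queue [26] -> pop 26, enqueue [22, 49], visited so far: [10, 2, 26]
  queue [22, 49] -> pop 22, enqueue [17], visited so far: [10, 2, 26, 22]
  queue [49, 17] -> pop 49, enqueue [42], visited so far: [10, 2, 26, 22, 49]
  queue [17, 42] -> pop 17, enqueue [15], visited so far: [10, 2, 26, 22, 49, 17]
  queue [42, 15] -> pop 42, enqueue [35, 48], visited so far: [10, 2, 26, 22, 49, 17, 42]
  queue [15, 35, 48] -> pop 15, enqueue [none], visited so far: [10, 2, 26, 22, 49, 17, 42, 15]
  queue [35, 48] -> pop 35, enqueue [30], visited so far: [10, 2, 26, 22, 49, 17, 42, 15, 35]
  queue [48, 30] -> pop 48, enqueue [44], visited so far: [10, 2, 26, 22, 49, 17, 42, 15, 35, 48]
  queue [30, 44] -> pop 30, enqueue [none], visited so far: [10, 2, 26, 22, 49, 17, 42, 15, 35, 48, 30]
  queue [44] -> pop 44, enqueue [none], visited so far: [10, 2, 26, 22, 49, 17, 42, 15, 35, 48, 30, 44]
Result: [10, 2, 26, 22, 49, 17, 42, 15, 35, 48, 30, 44]


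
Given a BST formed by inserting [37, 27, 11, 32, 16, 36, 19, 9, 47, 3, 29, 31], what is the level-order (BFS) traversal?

Tree insertion order: [37, 27, 11, 32, 16, 36, 19, 9, 47, 3, 29, 31]
Tree (level-order array): [37, 27, 47, 11, 32, None, None, 9, 16, 29, 36, 3, None, None, 19, None, 31]
BFS from the root, enqueuing left then right child of each popped node:
  queue [37] -> pop 37, enqueue [27, 47], visited so far: [37]
  queue [27, 47] -> pop 27, enqueue [11, 32], visited so far: [37, 27]
  queue [47, 11, 32] -> pop 47, enqueue [none], visited so far: [37, 27, 47]
  queue [11, 32] -> pop 11, enqueue [9, 16], visited so far: [37, 27, 47, 11]
  queue [32, 9, 16] -> pop 32, enqueue [29, 36], visited so far: [37, 27, 47, 11, 32]
  queue [9, 16, 29, 36] -> pop 9, enqueue [3], visited so far: [37, 27, 47, 11, 32, 9]
  queue [16, 29, 36, 3] -> pop 16, enqueue [19], visited so far: [37, 27, 47, 11, 32, 9, 16]
  queue [29, 36, 3, 19] -> pop 29, enqueue [31], visited so far: [37, 27, 47, 11, 32, 9, 16, 29]
  queue [36, 3, 19, 31] -> pop 36, enqueue [none], visited so far: [37, 27, 47, 11, 32, 9, 16, 29, 36]
  queue [3, 19, 31] -> pop 3, enqueue [none], visited so far: [37, 27, 47, 11, 32, 9, 16, 29, 36, 3]
  queue [19, 31] -> pop 19, enqueue [none], visited so far: [37, 27, 47, 11, 32, 9, 16, 29, 36, 3, 19]
  queue [31] -> pop 31, enqueue [none], visited so far: [37, 27, 47, 11, 32, 9, 16, 29, 36, 3, 19, 31]
Result: [37, 27, 47, 11, 32, 9, 16, 29, 36, 3, 19, 31]


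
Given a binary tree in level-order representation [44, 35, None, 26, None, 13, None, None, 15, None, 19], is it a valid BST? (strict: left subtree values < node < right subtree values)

Level-order array: [44, 35, None, 26, None, 13, None, None, 15, None, 19]
Validate using subtree bounds (lo, hi): at each node, require lo < value < hi,
then recurse left with hi=value and right with lo=value.
Preorder trace (stopping at first violation):
  at node 44 with bounds (-inf, +inf): OK
  at node 35 with bounds (-inf, 44): OK
  at node 26 with bounds (-inf, 35): OK
  at node 13 with bounds (-inf, 26): OK
  at node 15 with bounds (13, 26): OK
  at node 19 with bounds (15, 26): OK
No violation found at any node.
Result: Valid BST


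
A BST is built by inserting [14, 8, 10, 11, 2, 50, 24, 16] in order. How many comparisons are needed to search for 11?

Search path for 11: 14 -> 8 -> 10 -> 11
Found: True
Comparisons: 4


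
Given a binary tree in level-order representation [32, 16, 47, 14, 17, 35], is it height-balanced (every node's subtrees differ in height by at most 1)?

Tree (level-order array): [32, 16, 47, 14, 17, 35]
Definition: a tree is height-balanced if, at every node, |h(left) - h(right)| <= 1 (empty subtree has height -1).
Bottom-up per-node check:
  node 14: h_left=-1, h_right=-1, diff=0 [OK], height=0
  node 17: h_left=-1, h_right=-1, diff=0 [OK], height=0
  node 16: h_left=0, h_right=0, diff=0 [OK], height=1
  node 35: h_left=-1, h_right=-1, diff=0 [OK], height=0
  node 47: h_left=0, h_right=-1, diff=1 [OK], height=1
  node 32: h_left=1, h_right=1, diff=0 [OK], height=2
All nodes satisfy the balance condition.
Result: Balanced


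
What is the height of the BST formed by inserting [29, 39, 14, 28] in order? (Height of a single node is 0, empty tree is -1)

Insertion order: [29, 39, 14, 28]
Tree (level-order array): [29, 14, 39, None, 28]
Compute height bottom-up (empty subtree = -1):
  height(28) = 1 + max(-1, -1) = 0
  height(14) = 1 + max(-1, 0) = 1
  height(39) = 1 + max(-1, -1) = 0
  height(29) = 1 + max(1, 0) = 2
Height = 2


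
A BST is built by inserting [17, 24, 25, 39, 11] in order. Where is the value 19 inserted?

Starting tree (level order): [17, 11, 24, None, None, None, 25, None, 39]
Insertion path: 17 -> 24
Result: insert 19 as left child of 24
Final tree (level order): [17, 11, 24, None, None, 19, 25, None, None, None, 39]


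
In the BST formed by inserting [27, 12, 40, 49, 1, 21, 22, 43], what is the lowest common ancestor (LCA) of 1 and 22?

Tree insertion order: [27, 12, 40, 49, 1, 21, 22, 43]
Tree (level-order array): [27, 12, 40, 1, 21, None, 49, None, None, None, 22, 43]
In a BST, the LCA of p=1, q=22 is the first node v on the
root-to-leaf path with p <= v <= q (go left if both < v, right if both > v).
Walk from root:
  at 27: both 1 and 22 < 27, go left
  at 12: 1 <= 12 <= 22, this is the LCA
LCA = 12


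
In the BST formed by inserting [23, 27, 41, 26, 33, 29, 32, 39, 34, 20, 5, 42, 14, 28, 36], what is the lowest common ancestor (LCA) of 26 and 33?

Tree insertion order: [23, 27, 41, 26, 33, 29, 32, 39, 34, 20, 5, 42, 14, 28, 36]
Tree (level-order array): [23, 20, 27, 5, None, 26, 41, None, 14, None, None, 33, 42, None, None, 29, 39, None, None, 28, 32, 34, None, None, None, None, None, None, 36]
In a BST, the LCA of p=26, q=33 is the first node v on the
root-to-leaf path with p <= v <= q (go left if both < v, right if both > v).
Walk from root:
  at 23: both 26 and 33 > 23, go right
  at 27: 26 <= 27 <= 33, this is the LCA
LCA = 27


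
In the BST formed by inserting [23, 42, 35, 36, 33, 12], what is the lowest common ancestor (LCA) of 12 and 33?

Tree insertion order: [23, 42, 35, 36, 33, 12]
Tree (level-order array): [23, 12, 42, None, None, 35, None, 33, 36]
In a BST, the LCA of p=12, q=33 is the first node v on the
root-to-leaf path with p <= v <= q (go left if both < v, right if both > v).
Walk from root:
  at 23: 12 <= 23 <= 33, this is the LCA
LCA = 23


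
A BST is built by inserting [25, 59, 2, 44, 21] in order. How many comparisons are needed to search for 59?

Search path for 59: 25 -> 59
Found: True
Comparisons: 2


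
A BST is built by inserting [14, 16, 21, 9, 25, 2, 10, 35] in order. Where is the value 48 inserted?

Starting tree (level order): [14, 9, 16, 2, 10, None, 21, None, None, None, None, None, 25, None, 35]
Insertion path: 14 -> 16 -> 21 -> 25 -> 35
Result: insert 48 as right child of 35
Final tree (level order): [14, 9, 16, 2, 10, None, 21, None, None, None, None, None, 25, None, 35, None, 48]


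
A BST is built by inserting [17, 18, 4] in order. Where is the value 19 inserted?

Starting tree (level order): [17, 4, 18]
Insertion path: 17 -> 18
Result: insert 19 as right child of 18
Final tree (level order): [17, 4, 18, None, None, None, 19]


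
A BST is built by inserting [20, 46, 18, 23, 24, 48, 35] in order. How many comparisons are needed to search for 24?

Search path for 24: 20 -> 46 -> 23 -> 24
Found: True
Comparisons: 4


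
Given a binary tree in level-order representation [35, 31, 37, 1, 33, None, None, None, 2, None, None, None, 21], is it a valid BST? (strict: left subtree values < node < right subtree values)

Level-order array: [35, 31, 37, 1, 33, None, None, None, 2, None, None, None, 21]
Validate using subtree bounds (lo, hi): at each node, require lo < value < hi,
then recurse left with hi=value and right with lo=value.
Preorder trace (stopping at first violation):
  at node 35 with bounds (-inf, +inf): OK
  at node 31 with bounds (-inf, 35): OK
  at node 1 with bounds (-inf, 31): OK
  at node 2 with bounds (1, 31): OK
  at node 21 with bounds (2, 31): OK
  at node 33 with bounds (31, 35): OK
  at node 37 with bounds (35, +inf): OK
No violation found at any node.
Result: Valid BST


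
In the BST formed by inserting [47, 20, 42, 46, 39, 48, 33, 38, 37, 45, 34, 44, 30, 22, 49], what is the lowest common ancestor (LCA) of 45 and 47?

Tree insertion order: [47, 20, 42, 46, 39, 48, 33, 38, 37, 45, 34, 44, 30, 22, 49]
Tree (level-order array): [47, 20, 48, None, 42, None, 49, 39, 46, None, None, 33, None, 45, None, 30, 38, 44, None, 22, None, 37, None, None, None, None, None, 34]
In a BST, the LCA of p=45, q=47 is the first node v on the
root-to-leaf path with p <= v <= q (go left if both < v, right if both > v).
Walk from root:
  at 47: 45 <= 47 <= 47, this is the LCA
LCA = 47


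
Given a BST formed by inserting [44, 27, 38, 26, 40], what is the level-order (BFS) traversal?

Tree insertion order: [44, 27, 38, 26, 40]
Tree (level-order array): [44, 27, None, 26, 38, None, None, None, 40]
BFS from the root, enqueuing left then right child of each popped node:
  queue [44] -> pop 44, enqueue [27], visited so far: [44]
  queue [27] -> pop 27, enqueue [26, 38], visited so far: [44, 27]
  queue [26, 38] -> pop 26, enqueue [none], visited so far: [44, 27, 26]
  queue [38] -> pop 38, enqueue [40], visited so far: [44, 27, 26, 38]
  queue [40] -> pop 40, enqueue [none], visited so far: [44, 27, 26, 38, 40]
Result: [44, 27, 26, 38, 40]


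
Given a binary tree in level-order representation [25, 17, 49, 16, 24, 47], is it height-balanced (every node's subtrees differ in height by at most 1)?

Tree (level-order array): [25, 17, 49, 16, 24, 47]
Definition: a tree is height-balanced if, at every node, |h(left) - h(right)| <= 1 (empty subtree has height -1).
Bottom-up per-node check:
  node 16: h_left=-1, h_right=-1, diff=0 [OK], height=0
  node 24: h_left=-1, h_right=-1, diff=0 [OK], height=0
  node 17: h_left=0, h_right=0, diff=0 [OK], height=1
  node 47: h_left=-1, h_right=-1, diff=0 [OK], height=0
  node 49: h_left=0, h_right=-1, diff=1 [OK], height=1
  node 25: h_left=1, h_right=1, diff=0 [OK], height=2
All nodes satisfy the balance condition.
Result: Balanced


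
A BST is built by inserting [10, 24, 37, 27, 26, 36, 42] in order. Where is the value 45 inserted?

Starting tree (level order): [10, None, 24, None, 37, 27, 42, 26, 36]
Insertion path: 10 -> 24 -> 37 -> 42
Result: insert 45 as right child of 42
Final tree (level order): [10, None, 24, None, 37, 27, 42, 26, 36, None, 45]


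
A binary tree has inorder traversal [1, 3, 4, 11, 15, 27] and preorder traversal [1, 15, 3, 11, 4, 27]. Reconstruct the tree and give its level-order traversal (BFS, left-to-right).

Inorder:  [1, 3, 4, 11, 15, 27]
Preorder: [1, 15, 3, 11, 4, 27]
Algorithm: preorder visits root first, so consume preorder in order;
for each root, split the current inorder slice at that value into
left-subtree inorder and right-subtree inorder, then recurse.
Recursive splits:
  root=1; inorder splits into left=[], right=[3, 4, 11, 15, 27]
  root=15; inorder splits into left=[3, 4, 11], right=[27]
  root=3; inorder splits into left=[], right=[4, 11]
  root=11; inorder splits into left=[4], right=[]
  root=4; inorder splits into left=[], right=[]
  root=27; inorder splits into left=[], right=[]
Reconstructed level-order: [1, 15, 3, 27, 11, 4]


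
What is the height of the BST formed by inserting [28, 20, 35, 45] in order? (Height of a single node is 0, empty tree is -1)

Insertion order: [28, 20, 35, 45]
Tree (level-order array): [28, 20, 35, None, None, None, 45]
Compute height bottom-up (empty subtree = -1):
  height(20) = 1 + max(-1, -1) = 0
  height(45) = 1 + max(-1, -1) = 0
  height(35) = 1 + max(-1, 0) = 1
  height(28) = 1 + max(0, 1) = 2
Height = 2


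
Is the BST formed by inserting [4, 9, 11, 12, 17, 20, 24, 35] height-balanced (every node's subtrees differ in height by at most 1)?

Tree (level-order array): [4, None, 9, None, 11, None, 12, None, 17, None, 20, None, 24, None, 35]
Definition: a tree is height-balanced if, at every node, |h(left) - h(right)| <= 1 (empty subtree has height -1).
Bottom-up per-node check:
  node 35: h_left=-1, h_right=-1, diff=0 [OK], height=0
  node 24: h_left=-1, h_right=0, diff=1 [OK], height=1
  node 20: h_left=-1, h_right=1, diff=2 [FAIL (|-1-1|=2 > 1)], height=2
  node 17: h_left=-1, h_right=2, diff=3 [FAIL (|-1-2|=3 > 1)], height=3
  node 12: h_left=-1, h_right=3, diff=4 [FAIL (|-1-3|=4 > 1)], height=4
  node 11: h_left=-1, h_right=4, diff=5 [FAIL (|-1-4|=5 > 1)], height=5
  node 9: h_left=-1, h_right=5, diff=6 [FAIL (|-1-5|=6 > 1)], height=6
  node 4: h_left=-1, h_right=6, diff=7 [FAIL (|-1-6|=7 > 1)], height=7
Node 20 violates the condition: |-1 - 1| = 2 > 1.
Result: Not balanced


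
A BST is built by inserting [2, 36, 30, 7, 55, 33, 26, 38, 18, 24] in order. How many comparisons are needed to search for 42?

Search path for 42: 2 -> 36 -> 55 -> 38
Found: False
Comparisons: 4


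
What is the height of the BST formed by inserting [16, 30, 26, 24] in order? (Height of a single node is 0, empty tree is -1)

Insertion order: [16, 30, 26, 24]
Tree (level-order array): [16, None, 30, 26, None, 24]
Compute height bottom-up (empty subtree = -1):
  height(24) = 1 + max(-1, -1) = 0
  height(26) = 1 + max(0, -1) = 1
  height(30) = 1 + max(1, -1) = 2
  height(16) = 1 + max(-1, 2) = 3
Height = 3


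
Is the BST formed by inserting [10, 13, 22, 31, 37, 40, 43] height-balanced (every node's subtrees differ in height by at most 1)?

Tree (level-order array): [10, None, 13, None, 22, None, 31, None, 37, None, 40, None, 43]
Definition: a tree is height-balanced if, at every node, |h(left) - h(right)| <= 1 (empty subtree has height -1).
Bottom-up per-node check:
  node 43: h_left=-1, h_right=-1, diff=0 [OK], height=0
  node 40: h_left=-1, h_right=0, diff=1 [OK], height=1
  node 37: h_left=-1, h_right=1, diff=2 [FAIL (|-1-1|=2 > 1)], height=2
  node 31: h_left=-1, h_right=2, diff=3 [FAIL (|-1-2|=3 > 1)], height=3
  node 22: h_left=-1, h_right=3, diff=4 [FAIL (|-1-3|=4 > 1)], height=4
  node 13: h_left=-1, h_right=4, diff=5 [FAIL (|-1-4|=5 > 1)], height=5
  node 10: h_left=-1, h_right=5, diff=6 [FAIL (|-1-5|=6 > 1)], height=6
Node 37 violates the condition: |-1 - 1| = 2 > 1.
Result: Not balanced


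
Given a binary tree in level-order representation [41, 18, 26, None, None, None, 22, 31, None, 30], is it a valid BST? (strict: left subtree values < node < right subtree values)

Level-order array: [41, 18, 26, None, None, None, 22, 31, None, 30]
Validate using subtree bounds (lo, hi): at each node, require lo < value < hi,
then recurse left with hi=value and right with lo=value.
Preorder trace (stopping at first violation):
  at node 41 with bounds (-inf, +inf): OK
  at node 18 with bounds (-inf, 41): OK
  at node 26 with bounds (41, +inf): VIOLATION
Node 26 violates its bound: not (41 < 26 < +inf).
Result: Not a valid BST


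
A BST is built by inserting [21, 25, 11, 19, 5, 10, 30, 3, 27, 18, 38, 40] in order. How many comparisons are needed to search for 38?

Search path for 38: 21 -> 25 -> 30 -> 38
Found: True
Comparisons: 4


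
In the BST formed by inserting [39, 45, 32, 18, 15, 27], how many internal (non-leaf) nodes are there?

Tree built from: [39, 45, 32, 18, 15, 27]
Tree (level-order array): [39, 32, 45, 18, None, None, None, 15, 27]
Rule: An internal node has at least one child.
Per-node child counts:
  node 39: 2 child(ren)
  node 32: 1 child(ren)
  node 18: 2 child(ren)
  node 15: 0 child(ren)
  node 27: 0 child(ren)
  node 45: 0 child(ren)
Matching nodes: [39, 32, 18]
Count of internal (non-leaf) nodes: 3


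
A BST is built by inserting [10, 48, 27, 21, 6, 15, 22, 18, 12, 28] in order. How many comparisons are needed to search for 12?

Search path for 12: 10 -> 48 -> 27 -> 21 -> 15 -> 12
Found: True
Comparisons: 6


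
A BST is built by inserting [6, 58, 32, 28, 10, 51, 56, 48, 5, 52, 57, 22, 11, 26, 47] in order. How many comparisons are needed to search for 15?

Search path for 15: 6 -> 58 -> 32 -> 28 -> 10 -> 22 -> 11
Found: False
Comparisons: 7


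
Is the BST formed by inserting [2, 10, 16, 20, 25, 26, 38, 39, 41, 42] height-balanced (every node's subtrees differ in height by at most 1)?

Tree (level-order array): [2, None, 10, None, 16, None, 20, None, 25, None, 26, None, 38, None, 39, None, 41, None, 42]
Definition: a tree is height-balanced if, at every node, |h(left) - h(right)| <= 1 (empty subtree has height -1).
Bottom-up per-node check:
  node 42: h_left=-1, h_right=-1, diff=0 [OK], height=0
  node 41: h_left=-1, h_right=0, diff=1 [OK], height=1
  node 39: h_left=-1, h_right=1, diff=2 [FAIL (|-1-1|=2 > 1)], height=2
  node 38: h_left=-1, h_right=2, diff=3 [FAIL (|-1-2|=3 > 1)], height=3
  node 26: h_left=-1, h_right=3, diff=4 [FAIL (|-1-3|=4 > 1)], height=4
  node 25: h_left=-1, h_right=4, diff=5 [FAIL (|-1-4|=5 > 1)], height=5
  node 20: h_left=-1, h_right=5, diff=6 [FAIL (|-1-5|=6 > 1)], height=6
  node 16: h_left=-1, h_right=6, diff=7 [FAIL (|-1-6|=7 > 1)], height=7
  node 10: h_left=-1, h_right=7, diff=8 [FAIL (|-1-7|=8 > 1)], height=8
  node 2: h_left=-1, h_right=8, diff=9 [FAIL (|-1-8|=9 > 1)], height=9
Node 39 violates the condition: |-1 - 1| = 2 > 1.
Result: Not balanced


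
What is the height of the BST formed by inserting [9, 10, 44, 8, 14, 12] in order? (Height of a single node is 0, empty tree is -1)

Insertion order: [9, 10, 44, 8, 14, 12]
Tree (level-order array): [9, 8, 10, None, None, None, 44, 14, None, 12]
Compute height bottom-up (empty subtree = -1):
  height(8) = 1 + max(-1, -1) = 0
  height(12) = 1 + max(-1, -1) = 0
  height(14) = 1 + max(0, -1) = 1
  height(44) = 1 + max(1, -1) = 2
  height(10) = 1 + max(-1, 2) = 3
  height(9) = 1 + max(0, 3) = 4
Height = 4


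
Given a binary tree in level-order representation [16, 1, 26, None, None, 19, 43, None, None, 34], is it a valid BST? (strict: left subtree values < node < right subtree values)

Level-order array: [16, 1, 26, None, None, 19, 43, None, None, 34]
Validate using subtree bounds (lo, hi): at each node, require lo < value < hi,
then recurse left with hi=value and right with lo=value.
Preorder trace (stopping at first violation):
  at node 16 with bounds (-inf, +inf): OK
  at node 1 with bounds (-inf, 16): OK
  at node 26 with bounds (16, +inf): OK
  at node 19 with bounds (16, 26): OK
  at node 43 with bounds (26, +inf): OK
  at node 34 with bounds (26, 43): OK
No violation found at any node.
Result: Valid BST


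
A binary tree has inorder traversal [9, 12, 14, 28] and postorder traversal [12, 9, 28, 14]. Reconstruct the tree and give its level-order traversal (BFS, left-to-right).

Inorder:   [9, 12, 14, 28]
Postorder: [12, 9, 28, 14]
Algorithm: postorder visits root last, so walk postorder right-to-left;
each value is the root of the current inorder slice — split it at that
value, recurse on the right subtree first, then the left.
Recursive splits:
  root=14; inorder splits into left=[9, 12], right=[28]
  root=28; inorder splits into left=[], right=[]
  root=9; inorder splits into left=[], right=[12]
  root=12; inorder splits into left=[], right=[]
Reconstructed level-order: [14, 9, 28, 12]


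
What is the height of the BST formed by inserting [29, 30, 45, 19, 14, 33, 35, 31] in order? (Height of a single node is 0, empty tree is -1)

Insertion order: [29, 30, 45, 19, 14, 33, 35, 31]
Tree (level-order array): [29, 19, 30, 14, None, None, 45, None, None, 33, None, 31, 35]
Compute height bottom-up (empty subtree = -1):
  height(14) = 1 + max(-1, -1) = 0
  height(19) = 1 + max(0, -1) = 1
  height(31) = 1 + max(-1, -1) = 0
  height(35) = 1 + max(-1, -1) = 0
  height(33) = 1 + max(0, 0) = 1
  height(45) = 1 + max(1, -1) = 2
  height(30) = 1 + max(-1, 2) = 3
  height(29) = 1 + max(1, 3) = 4
Height = 4


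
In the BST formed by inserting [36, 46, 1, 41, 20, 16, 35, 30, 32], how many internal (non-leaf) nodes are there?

Tree built from: [36, 46, 1, 41, 20, 16, 35, 30, 32]
Tree (level-order array): [36, 1, 46, None, 20, 41, None, 16, 35, None, None, None, None, 30, None, None, 32]
Rule: An internal node has at least one child.
Per-node child counts:
  node 36: 2 child(ren)
  node 1: 1 child(ren)
  node 20: 2 child(ren)
  node 16: 0 child(ren)
  node 35: 1 child(ren)
  node 30: 1 child(ren)
  node 32: 0 child(ren)
  node 46: 1 child(ren)
  node 41: 0 child(ren)
Matching nodes: [36, 1, 20, 35, 30, 46]
Count of internal (non-leaf) nodes: 6
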